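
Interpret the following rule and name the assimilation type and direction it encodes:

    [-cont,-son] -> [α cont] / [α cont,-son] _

The rule copies [cont] (continuancy) from the environment onto the target stops; since [±cont] encodes the stop/fricative manner contrast, the assimilating dimension is manner.
Since the environment is written before the underscore, the trigger precedes the target; the direction is progressive.

progressive manner assimilation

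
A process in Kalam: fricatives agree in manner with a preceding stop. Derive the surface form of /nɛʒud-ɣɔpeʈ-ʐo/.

[nɛʒudgɔpeʈɖo]

/ɣ/ is a voiced velar fricative. The preceding trigger /d/ is a stop, so /ɣ/ must become a stop as well.
A voiced velar stop is [g], so the surface segment is [g].
At the second juncture, /ʐ/ likewise becomes [ɖ] adjacent to /ʈ/.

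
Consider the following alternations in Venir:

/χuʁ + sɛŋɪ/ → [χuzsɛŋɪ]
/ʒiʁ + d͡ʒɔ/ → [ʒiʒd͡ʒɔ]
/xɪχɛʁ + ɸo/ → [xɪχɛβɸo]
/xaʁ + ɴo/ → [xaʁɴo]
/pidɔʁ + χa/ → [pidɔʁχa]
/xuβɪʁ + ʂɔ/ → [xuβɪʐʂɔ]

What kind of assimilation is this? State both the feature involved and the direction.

The segment that alternates is /ʁ/, which surfaces as [z] when adjacent to /s/.
The change uvular → alveolar matches the place of the following /s/, identifying this as place assimilation.
Manner and voice are unchanged, so the assimilation is partial, not total.
The same holds elsewhere in the data: /ʁ/ → [ʒ] before /d͡ʒ/ (uvular → postalveolar, matching postalveolar); /ʁ/ → [β] before /ɸ/ (uvular → bilabial, matching bilabial); /ʁ/ → [ʐ] before /ʂ/ (uvular → retroflex, matching retroflex) — only place changes, and always toward the following segment.
Nothing changes in [xaʁɴo], [pidɔʁχa]: there the adjacent consonants already agree in place (/ʁ/ and /ɴ/ are both uvular; /ʁ/ and /χ/ are both uvular), so these forms are consistent with the same rule.
The trigger is the following segment, so the direction is regressive (anticipatory).

regressive place assimilation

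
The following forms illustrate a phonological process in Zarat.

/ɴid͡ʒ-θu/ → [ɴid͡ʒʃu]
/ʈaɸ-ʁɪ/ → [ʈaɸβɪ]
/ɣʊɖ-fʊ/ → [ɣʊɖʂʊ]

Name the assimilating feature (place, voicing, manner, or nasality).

place

Comparing underlying and surface forms, /θ/ → [ʃ] is the alternation; the neighbouring /d͡ʒ/ is constant.
/θ/ is dental while /d͡ʒ/ is postalveolar; the output [ʃ] is postalveolar, matching the trigger — so the feature that spreads is place.
The other alternating forms pattern the same way: /ʁ/ → [β] after /ɸ/ (uvular → bilabial, matching bilabial); /f/ → [ʂ] after /ɖ/ (labiodental → retroflex, matching retroflex) — only place changes, and always toward the preceding segment.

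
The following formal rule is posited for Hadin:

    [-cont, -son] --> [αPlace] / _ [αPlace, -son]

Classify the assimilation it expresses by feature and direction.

The shared variable α links the value of the place features (abbreviated [Place]) on the target to the same value on the neighbouring segment, so place is the feature that assimilates.
Since the environment is written after the underscore, the trigger follows the target; the direction is regressive.

regressive place assimilation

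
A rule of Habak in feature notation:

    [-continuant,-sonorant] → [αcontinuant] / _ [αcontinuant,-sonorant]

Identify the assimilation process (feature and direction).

The rule copies [continuant] (continuancy) from the environment onto the target stops; since [±continuant] encodes the stop/fricative manner contrast, the assimilating dimension is manner.
Since the environment is written after the underscore, the trigger follows the target; the direction is regressive.

regressive manner assimilation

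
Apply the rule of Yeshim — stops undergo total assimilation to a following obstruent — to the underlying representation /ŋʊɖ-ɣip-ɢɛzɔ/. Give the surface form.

/ɖ/ is the segment targeted by the rule; it sits immediately before /ɣ/, so it assimilates completely and surfaces as [ɣ].
The same rule applies at the second boundary: /p/ → [ɢ] next to /ɢ/.

[ŋʊɣɣiɢɢɛzɔ]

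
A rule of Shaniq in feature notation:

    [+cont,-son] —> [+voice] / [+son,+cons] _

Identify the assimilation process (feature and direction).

progressive voicing assimilation

The structural change is [+voice], and the conditioning segment [+son,+cons] (a sonorant consonant) is itself voiced, so the target comes to share the voicing of its neighbour — voicing assimilation.
Since the environment is written before the underscore, the trigger precedes the target; the direction is progressive.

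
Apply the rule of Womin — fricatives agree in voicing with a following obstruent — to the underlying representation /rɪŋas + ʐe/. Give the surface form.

[rɪŋazʐe]

The rule targets /s/ (voiceless alveolar fricative), which sits before the trigger /ʐ/ (voiced).
A voiced alveolar fricative is [z], so the surface segment is [z].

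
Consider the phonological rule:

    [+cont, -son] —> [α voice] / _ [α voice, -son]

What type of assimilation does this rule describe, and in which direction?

regressive voicing assimilation

The shared variable α links the value of [voice] on the target to the same value on the neighbouring segment, so voicing is the feature that assimilates.
Since the environment is written after the underscore, the trigger follows the target; the direction is regressive.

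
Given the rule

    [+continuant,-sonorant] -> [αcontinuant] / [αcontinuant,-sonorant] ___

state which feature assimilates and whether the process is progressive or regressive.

The rule copies [continuant] (continuancy) from the environment onto the target fricatives; since [±continuant] encodes the stop/fricative manner contrast, the assimilating dimension is manner.
The conditioning segment sits to the left of the focus bar, meaning the trigger precedes the segment that changes — progressive assimilation.

progressive manner assimilation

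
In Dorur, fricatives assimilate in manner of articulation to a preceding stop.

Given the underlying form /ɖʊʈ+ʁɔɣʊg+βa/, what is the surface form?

[ɖʊʈɢɔɣʊgba]

/ʁ/ is a voiced uvular fricative. The preceding trigger /ʈ/ is a stop, so /ʁ/ must become a stop as well.
Changing only its manner to stop gives [ɢ] — the voiced uvular stop.
At the second juncture, /β/ likewise becomes [b] adjacent to /g/.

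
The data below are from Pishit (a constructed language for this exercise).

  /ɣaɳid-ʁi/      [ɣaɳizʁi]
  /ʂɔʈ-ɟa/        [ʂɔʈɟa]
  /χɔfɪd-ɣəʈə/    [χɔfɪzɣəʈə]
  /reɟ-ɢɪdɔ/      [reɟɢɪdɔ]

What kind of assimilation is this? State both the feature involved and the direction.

The segment that alternates is /d/, which surfaces as [z] when adjacent to /ʁ/.
/d/ is a stop while /ʁ/ is a fricative; the output [z] is a fricative, matching the trigger — so the feature that spreads is manner.
Place and voice are unchanged, so the assimilation is partial, not total.
The other alternating form patterns the same way: /d/ → [z] before /ɣ/ (stop → fricative, matching a fricative) — only manner changes, and always toward the following segment.
No alternation appears in [ʂɔʈɟa], [reɟɢɪdɔ]: there the adjacent consonants already agree in manner (/ʈ/ and /ɟ/ are both stops; /ɟ/ and /ɢ/ are both stops), so these forms are consistent with the same rule.
Since the segment that changes precedes the conditioning segment, the assimilation is regressive.

regressive manner assimilation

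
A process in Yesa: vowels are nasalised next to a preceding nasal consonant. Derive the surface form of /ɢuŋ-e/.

[ɢuŋẽ]

/e/ sits next to the nasal /ŋ/ and is therefore nasalised to [ẽ].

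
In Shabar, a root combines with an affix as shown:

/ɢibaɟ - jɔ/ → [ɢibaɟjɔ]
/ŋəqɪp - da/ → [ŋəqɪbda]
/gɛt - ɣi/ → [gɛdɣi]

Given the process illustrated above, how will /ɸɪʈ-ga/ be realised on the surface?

[ɸɪɖga]

The data show regressive voicing assimilation: /p/ → [b] before /d/; /t/ → [d] before /ɣ/. In each pair only voicing changes, matching the following consonant, while place and manner stay constant.
No alternation appears in [ɢibaɟjɔ]: there the adjacent consonants already agree in voicing (/ɟ/ and /j/ are both voiced), so this form is consistent with the same rule.
The rule targets /ʈ/ (voiceless retroflex stop), which sits before the trigger /g/ (voiced).
The voiced retroflex stop is [ɖ], so /ʈ/ → [ɖ].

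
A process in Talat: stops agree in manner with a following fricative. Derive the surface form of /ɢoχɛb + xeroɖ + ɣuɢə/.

[ɢoχɛβxeroʐɣuɢə]

The rule targets /b/ (voiced bilabial stop), which sits before the trigger /x/ (fricative).
Changing only its manner to fricative gives [β] — the voiced bilabial fricative.
The same rule applies at the second boundary: /ɖ/ → [ʐ] next to /ɣ/.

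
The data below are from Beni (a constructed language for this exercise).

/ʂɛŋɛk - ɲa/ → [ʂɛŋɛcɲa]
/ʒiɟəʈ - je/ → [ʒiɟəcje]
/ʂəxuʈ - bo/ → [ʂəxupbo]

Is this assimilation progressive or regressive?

Underlying /k/ is realised as [c] next to /ɲ/; /ɲ/ itself does not change.
The change velar → palatal matches the place of the following /ɲ/, identifying this as place assimilation.
The other alternating forms pattern the same way: /ʈ/ → [c] before /j/ (retroflex → palatal, matching palatal); /ʈ/ → [p] before /b/ (retroflex → bilabial, matching bilabial) — only place changes, and always toward the following segment.
Since the segment that changes precedes the conditioning segment, the assimilation is regressive.

regressive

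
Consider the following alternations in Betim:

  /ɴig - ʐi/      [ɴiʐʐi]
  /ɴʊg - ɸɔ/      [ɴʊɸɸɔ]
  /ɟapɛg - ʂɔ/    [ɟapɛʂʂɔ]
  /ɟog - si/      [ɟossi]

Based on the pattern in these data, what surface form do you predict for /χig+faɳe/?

The data show regressive total assimilation (/g/ → [ʐ] before /ʐ/; /g/ → [ɸ] before /ɸ/; /g/ → [ʂ] before /ʂ/; /g/ → [s] before /s/): in every case the target segment becomes identical to its following neighbour, copying more than a single feature.
/g/ is the segment targeted by the rule; it sits immediately before /f/, so it assimilates completely and surfaces as [f].

[χiffaɳe]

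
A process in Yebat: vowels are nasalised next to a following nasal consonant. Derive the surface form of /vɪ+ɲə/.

[vɪ̃ɲə]

The vowel /ɪ/ is adjacent to the following nasal /ɲ/, so it acquires [+nasal] and surfaces as [ɪ̃].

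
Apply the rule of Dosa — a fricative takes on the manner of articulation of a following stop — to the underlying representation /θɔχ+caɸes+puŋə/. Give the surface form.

/χ/ is a voiceless uvular fricative. The following trigger /c/ is a stop, so /χ/ must become a stop as well.
The voiceless uvular stop is [q], so /χ/ → [q].
The same rule applies at the second boundary: /s/ → [t] next to /p/.

[θɔqcaɸetpuŋə]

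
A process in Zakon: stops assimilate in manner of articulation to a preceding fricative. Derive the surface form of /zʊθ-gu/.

The rule targets /g/ (voiced velar stop), which sits after the trigger /θ/ (fricative).
The voiced velar fricative is [ɣ], so /g/ → [ɣ].

[zʊθɣu]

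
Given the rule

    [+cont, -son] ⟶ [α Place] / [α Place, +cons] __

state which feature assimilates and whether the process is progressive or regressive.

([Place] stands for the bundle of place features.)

progressive place assimilation

The rule copies the place features (abbreviated [Place]) from the environment onto the target, so the assimilating feature is place.
The conditioning segment sits to the left of the focus bar, meaning the trigger precedes the segment that changes — progressive assimilation.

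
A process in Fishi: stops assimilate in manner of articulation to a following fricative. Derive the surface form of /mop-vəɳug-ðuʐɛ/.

[moɸvəɳuɣðuʐɛ]

/p/ is a voiceless bilabial stop. The following trigger /v/ is a fricative, so /p/ must become a fricative as well.
The voiceless bilabial fricative is [ɸ], so /p/ → [ɸ].
At the second juncture, /g/ likewise becomes [ɣ] adjacent to /ð/.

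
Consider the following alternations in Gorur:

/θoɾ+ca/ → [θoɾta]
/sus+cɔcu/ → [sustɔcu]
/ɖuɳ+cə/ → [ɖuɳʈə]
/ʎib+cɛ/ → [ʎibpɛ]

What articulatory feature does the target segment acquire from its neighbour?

place

Underlying /c/ is realised as [t] next to /ɾ/; /ɾ/ itself does not change.
The change palatal → alveolar matches the place of the preceding /ɾ/, identifying this as place assimilation.
The same holds elsewhere in the data: /c/ → [t] after /s/ (palatal → alveolar, matching alveolar); /c/ → [ʈ] after /ɳ/ (palatal → retroflex, matching retroflex); /c/ → [p] after /b/ (palatal → bilabial, matching bilabial) — only place changes, and always toward the preceding segment.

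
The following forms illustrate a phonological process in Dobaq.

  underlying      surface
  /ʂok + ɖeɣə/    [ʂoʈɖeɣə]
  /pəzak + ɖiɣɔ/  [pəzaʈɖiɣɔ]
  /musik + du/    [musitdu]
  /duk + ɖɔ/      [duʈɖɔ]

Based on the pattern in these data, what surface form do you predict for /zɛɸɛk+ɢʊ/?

[zɛɸɛqɢʊ]

The data show regressive place assimilation: /k/ → [ʈ] before /ɖ/; /k/ → [t] before /d/. In each pair only place changes, matching the following consonant, while manner and voice stay constant.
/k/ is a voiceless velar stop. The following trigger /ɢ/ is uvular, so /k/ must become uvular as well.
The voiceless uvular stop is [q], so /k/ → [q].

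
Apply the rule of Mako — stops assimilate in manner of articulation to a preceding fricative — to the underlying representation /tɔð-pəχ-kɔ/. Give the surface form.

[tɔðɸəχxɔ]

/p/ is a voiceless bilabial stop. The preceding trigger /ð/ is a fricative, so /p/ must become a fricative as well.
The voiceless bilabial fricative is [ɸ], so /p/ → [ɸ].
At the second juncture, /k/ likewise becomes [x] adjacent to /χ/.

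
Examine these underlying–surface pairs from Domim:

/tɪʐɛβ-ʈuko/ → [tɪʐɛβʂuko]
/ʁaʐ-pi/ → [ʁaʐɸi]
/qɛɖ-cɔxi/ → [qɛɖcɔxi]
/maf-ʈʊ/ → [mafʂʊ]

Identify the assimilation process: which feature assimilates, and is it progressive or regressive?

The segment that alternates is /ʈ/, which surfaces as [ʂ] when adjacent to /β/.
/ʈ/ is a stop while /β/ is a fricative; the output [ʂ] is a fricative, matching the trigger — so the feature that spreads is manner.
Place and voice are unchanged, so the assimilation is partial, not total.
Checking the remaining alternations: /p/ → [ɸ] after /ʐ/ (stop → fricative, matching a fricative); /ʈ/ → [ʂ] after /f/ (stop → fricative, matching a fricative) — only manner changes, and always toward the preceding segment.
Nothing changes in [qɛɖcɔxi]: there the adjacent consonants already agree in manner (/c/ and /ɖ/ are both stops), so this form is consistent with the same rule.
The trigger is the preceding segment, so the direction is progressive (perseverative).

progressive manner assimilation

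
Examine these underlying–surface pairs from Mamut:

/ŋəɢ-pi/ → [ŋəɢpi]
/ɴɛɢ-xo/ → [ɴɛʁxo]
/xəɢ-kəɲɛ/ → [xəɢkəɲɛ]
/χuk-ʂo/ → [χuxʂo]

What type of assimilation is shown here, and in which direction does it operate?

regressive manner assimilation

Underlying /ɢ/ is realised as [ʁ] next to /x/; /x/ itself does not change.
/ɢ/ is a stop while /x/ is a fricative; the output [ʁ] is a fricative, matching the trigger — so the feature that spreads is manner.
Place and voice are unchanged, so the assimilation is partial, not total.
The same holds elsewhere in the data: /k/ → [x] before /ʂ/ (stop → fricative, matching a fricative) — only manner changes, and always toward the following segment.
Nothing changes in [ŋəɢpi], [xəɢkəɲɛ]: there the adjacent consonants already agree in manner (/ɢ/ and /p/ are both stops; /ɢ/ and /k/ are both stops), so these forms are consistent with the same rule.
Since the segment that changes precedes the conditioning segment, the assimilation is regressive.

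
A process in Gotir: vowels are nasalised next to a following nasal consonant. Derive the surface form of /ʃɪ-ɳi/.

/ɪ/ sits next to the nasal /ɳ/ and is therefore nasalised to [ɪ̃].

[ʃɪ̃ɳi]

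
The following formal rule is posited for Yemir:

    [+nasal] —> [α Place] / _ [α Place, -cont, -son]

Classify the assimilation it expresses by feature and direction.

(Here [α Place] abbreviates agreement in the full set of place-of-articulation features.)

regressive place assimilation

The shared variable α links the value of the place features (abbreviated [Place]) on the target to the same value on the neighbouring segment, so place is the feature that assimilates.
The conditioning segment sits to the right of the focus bar, meaning the trigger follows the segment that changes — regressive assimilation.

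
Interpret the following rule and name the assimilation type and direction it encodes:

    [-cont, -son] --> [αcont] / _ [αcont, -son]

regressive manner assimilation

The rule copies [cont] (continuancy) from the environment onto the target stops; since [±cont] encodes the stop/fricative manner contrast, the assimilating dimension is manner.
The conditioning segment sits to the right of the focus bar, meaning the trigger follows the segment that changes — regressive assimilation.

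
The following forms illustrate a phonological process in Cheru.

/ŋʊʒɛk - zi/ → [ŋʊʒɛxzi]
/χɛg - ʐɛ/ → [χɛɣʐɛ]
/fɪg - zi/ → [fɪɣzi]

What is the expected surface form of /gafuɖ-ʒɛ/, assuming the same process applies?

[gafuʐʒɛ]

The data show regressive manner assimilation: /k/ → [x] before /z/; /g/ → [ɣ] before /ʐ/; /g/ → [ɣ] before /z/. In each pair only manner changes, matching the following consonant, while place and voice stay constant.
/ɖ/ is a voiced retroflex stop. The following trigger /ʒ/ is a fricative, so /ɖ/ must become a fricative as well.
A voiced retroflex fricative is [ʐ], so the surface segment is [ʐ].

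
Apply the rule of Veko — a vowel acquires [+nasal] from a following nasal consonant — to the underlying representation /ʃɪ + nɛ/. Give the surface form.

[ʃɪ̃nɛ]

/ɪ/ sits next to the nasal /n/ and is therefore nasalised to [ɪ̃].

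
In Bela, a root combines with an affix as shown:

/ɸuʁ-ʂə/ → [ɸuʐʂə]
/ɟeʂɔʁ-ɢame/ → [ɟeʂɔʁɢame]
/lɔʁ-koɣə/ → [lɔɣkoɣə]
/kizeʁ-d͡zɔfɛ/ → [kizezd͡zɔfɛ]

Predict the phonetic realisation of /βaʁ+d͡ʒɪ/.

[βaʒd͡ʒɪ]

The data show regressive place assimilation: /ʁ/ → [ʐ] before /ʂ/; /ʁ/ → [ɣ] before /k/; /ʁ/ → [z] before /d͡z/. In each pair only place changes, matching the following consonant, while manner and voice stay constant.
Nothing changes in [ɟeʂɔʁɢame]: there the adjacent consonants already agree in place (/ʁ/ and /ɢ/ are both uvular), so this form is consistent with the same rule.
/ʁ/ is a voiced uvular fricative. The following trigger /d͡ʒ/ is postalveolar, so /ʁ/ must become postalveolar as well.
The voiced postalveolar fricative is [ʒ], so /ʁ/ → [ʒ].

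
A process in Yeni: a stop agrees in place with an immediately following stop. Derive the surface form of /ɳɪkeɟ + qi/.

[ɳɪkeɢqi]

The rule targets /ɟ/ (voiced palatal stop), which sits before the trigger /q/ (uvular).
Changing only its place to uvular gives [ɢ] — the voiced uvular stop.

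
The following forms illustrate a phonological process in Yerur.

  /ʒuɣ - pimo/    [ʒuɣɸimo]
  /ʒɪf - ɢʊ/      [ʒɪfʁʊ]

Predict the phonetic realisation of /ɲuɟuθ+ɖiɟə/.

[ɲuɟuθʐiɟə]

The data show progressive manner assimilation: /p/ → [ɸ] after /ɣ/; /ɢ/ → [ʁ] after /f/. In each pair only manner changes, matching the preceding consonant, while place and voice stay constant.
The rule targets /ɖ/ (voiced retroflex stop), which sits after the trigger /θ/ (fricative).
Changing only its manner to fricative gives [ʐ] — the voiced retroflex fricative.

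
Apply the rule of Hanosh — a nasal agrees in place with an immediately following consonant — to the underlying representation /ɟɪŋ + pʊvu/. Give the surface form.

[ɟɪmpʊvu]

/ŋ/ is a voiced velar nasal. The following trigger /p/ is bilabial, so /ŋ/ must become bilabial as well.
The voiced bilabial nasal is [m], so /ŋ/ → [m].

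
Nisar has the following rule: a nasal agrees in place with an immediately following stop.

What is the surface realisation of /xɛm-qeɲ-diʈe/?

[xɛɴqendiʈe]

/m/ is a voiced bilabial nasal. The following trigger /q/ is uvular, so /m/ must become uvular as well.
A voiced uvular nasal is [ɴ], so the surface segment is [ɴ].
At the second juncture, /ɲ/ likewise becomes [n] adjacent to /d/.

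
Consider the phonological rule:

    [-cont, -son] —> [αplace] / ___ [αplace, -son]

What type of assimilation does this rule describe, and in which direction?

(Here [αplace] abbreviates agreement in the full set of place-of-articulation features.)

The rule copies the place features (abbreviated [place]) from the environment onto the target, so the assimilating feature is place.
The conditioning segment sits to the right of the focus bar, meaning the trigger follows the segment that changes — regressive assimilation.

regressive place assimilation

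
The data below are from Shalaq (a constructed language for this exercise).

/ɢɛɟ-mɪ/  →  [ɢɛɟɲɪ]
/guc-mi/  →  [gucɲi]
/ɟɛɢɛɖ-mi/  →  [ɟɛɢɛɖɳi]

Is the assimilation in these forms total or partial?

Underlying /m/ is realised as [ɲ] next to /ɟ/; /ɟ/ itself does not change.
/m/ is bilabial while /ɟ/ is palatal; the output [ɲ] is palatal, matching the trigger — so the feature that spreads is place.
Manner and voice are unchanged, so the assimilation is partial, not total.
The other alternating forms pattern the same way: /m/ → [ɲ] after /c/ (bilabial → palatal, matching palatal); /m/ → [ɳ] after /ɖ/ (bilabial → retroflex, matching retroflex) — only place changes, and always toward the preceding segment.

partial assimilation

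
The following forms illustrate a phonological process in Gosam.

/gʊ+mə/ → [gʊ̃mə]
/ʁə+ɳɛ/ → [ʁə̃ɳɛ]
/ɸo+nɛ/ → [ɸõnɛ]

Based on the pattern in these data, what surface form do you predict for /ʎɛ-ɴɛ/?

[ʎɛ̃ɴɛ]

The data show regressive nasality assimilation (vowel nasalisation): /ʊ/ → [ʊ̃] before /m/; /ə/ → [ə̃] before /ɳ/; /o/ → [õ] before /n/ — a vowel is nasalised by an immediately following nasal consonant.
The vowel /ɛ/ is adjacent to the following nasal /ɴ/, so it acquires [+nasal] and surfaces as [ɛ̃].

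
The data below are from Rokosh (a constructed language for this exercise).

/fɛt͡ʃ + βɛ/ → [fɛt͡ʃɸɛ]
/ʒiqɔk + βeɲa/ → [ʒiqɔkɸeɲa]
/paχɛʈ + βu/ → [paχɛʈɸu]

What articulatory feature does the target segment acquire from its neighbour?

Comparing underlying and surface forms, /β/ → [ɸ] is the alternation; the neighbouring /t͡ʃ/ is constant.
The change voiced → voiceless matches the voicing of the preceding /t͡ʃ/, identifying this as voicing assimilation.
The same holds elsewhere in the data: /β/ → [ɸ] after /k/ (voiced → voiceless, matching voiceless); /β/ → [ɸ] after /ʈ/ (voiced → voiceless, matching voiceless) — only voicing changes, and always toward the preceding segment.

voicing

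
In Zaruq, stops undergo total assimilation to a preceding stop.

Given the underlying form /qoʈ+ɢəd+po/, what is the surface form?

/ɢ/ is the segment targeted by the rule; it sits immediately after /ʈ/, so it assimilates completely and surfaces as [ʈ].
The same rule applies at the second boundary: /p/ → [d] next to /d/.

[qoʈʈəddo]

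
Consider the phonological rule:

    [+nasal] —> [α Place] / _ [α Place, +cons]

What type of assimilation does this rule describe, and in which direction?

The shared variable α links the value of the place features (abbreviated [Place]) on the target to the same value on the neighbouring segment, so place is the feature that assimilates.
The conditioning segment sits to the right of the focus bar, meaning the trigger follows the segment that changes — regressive assimilation.

regressive place assimilation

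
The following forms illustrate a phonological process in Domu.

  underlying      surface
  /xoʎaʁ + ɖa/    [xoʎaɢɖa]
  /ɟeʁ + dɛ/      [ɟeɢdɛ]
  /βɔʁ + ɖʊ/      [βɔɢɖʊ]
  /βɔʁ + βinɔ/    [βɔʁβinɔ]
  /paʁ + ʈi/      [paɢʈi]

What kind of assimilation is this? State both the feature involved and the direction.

regressive manner assimilation

The segment that alternates is /ʁ/, which surfaces as [ɢ] when adjacent to /ɖ/.
/ʁ/ is a fricative while /ɖ/ is a stop; the output [ɢ] is a stop, matching the trigger — so the feature that spreads is manner.
Place and voice are unchanged, so the assimilation is partial, not total.
The other alternating forms pattern the same way: /ʁ/ → [ɢ] before /d/ (fricative → stop, matching a stop); /ʁ/ → [ɢ] before /ʈ/ (fricative → stop, matching a stop) — only manner changes, and always toward the following segment.
No alternation appears in [βɔʁβinɔ]: there the adjacent consonants already agree in manner (/ʁ/ and /β/ are both fricatives), so this form is consistent with the same rule.
Since the segment that changes precedes the conditioning segment, the assimilation is regressive.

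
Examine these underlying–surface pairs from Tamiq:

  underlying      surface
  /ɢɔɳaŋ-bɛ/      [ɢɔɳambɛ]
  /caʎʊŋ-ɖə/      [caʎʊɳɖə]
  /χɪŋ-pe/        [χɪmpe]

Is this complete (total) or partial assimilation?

partial assimilation

Comparing underlying and surface forms, /ŋ/ → [m] is the alternation; the neighbouring /b/ is constant.
The change velar → bilabial matches the place of the following /b/, identifying this as place assimilation.
Manner and voice are unchanged, so the assimilation is partial, not total.
Checking the remaining alternations: /ŋ/ → [ɳ] before /ɖ/ (velar → retroflex, matching retroflex); /ŋ/ → [m] before /p/ (velar → bilabial, matching bilabial) — only place changes, and always toward the following segment.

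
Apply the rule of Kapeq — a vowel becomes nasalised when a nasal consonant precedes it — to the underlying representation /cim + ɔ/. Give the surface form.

/ɔ/ sits next to the nasal /m/ and is therefore nasalised to [ɔ̃].

[cimɔ̃]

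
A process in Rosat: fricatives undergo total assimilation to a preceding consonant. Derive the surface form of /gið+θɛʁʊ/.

[giððɛʁʊ]

/θ/ is the segment targeted by the rule; it sits immediately after /ð/, so it assimilates completely and surfaces as [ð].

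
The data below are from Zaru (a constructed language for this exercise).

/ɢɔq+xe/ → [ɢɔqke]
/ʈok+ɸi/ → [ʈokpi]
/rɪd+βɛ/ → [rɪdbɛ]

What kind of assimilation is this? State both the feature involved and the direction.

progressive manner assimilation

Underlying /x/ is realised as [k] next to /q/; /q/ itself does not change.
The change fricative → stop matches the manner of the preceding /q/, identifying this as manner assimilation.
Place and voice are unchanged, so the assimilation is partial, not total.
The same holds elsewhere in the data: /ɸ/ → [p] after /k/ (fricative → stop, matching a stop); /β/ → [b] after /d/ (fricative → stop, matching a stop) — only manner changes, and always toward the preceding segment.
Since the segment that changes follows the conditioning segment, the assimilation is progressive.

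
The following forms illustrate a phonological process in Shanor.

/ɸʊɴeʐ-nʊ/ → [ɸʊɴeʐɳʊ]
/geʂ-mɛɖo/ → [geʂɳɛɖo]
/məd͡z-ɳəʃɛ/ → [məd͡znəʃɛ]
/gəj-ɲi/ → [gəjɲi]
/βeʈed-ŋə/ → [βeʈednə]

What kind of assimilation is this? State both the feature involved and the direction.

progressive place assimilation

The segment that alternates is /n/, which surfaces as [ɳ] when adjacent to /ʐ/.
The change alveolar → retroflex matches the place of the preceding /ʐ/, identifying this as place assimilation.
Manner and voice are unchanged, so the assimilation is partial, not total.
The other alternating forms pattern the same way: /m/ → [ɳ] after /ʂ/ (bilabial → retroflex, matching retroflex); /ɳ/ → [n] after /d͡z/ (retroflex → alveolar, matching alveolar); /ŋ/ → [n] after /d/ (velar → alveolar, matching alveolar) — only place changes, and always toward the preceding segment.
No alternation appears in [gəjɲi]: there the adjacent consonants already agree in place (/ɲ/ and /j/ are both palatal), so this form is consistent with the same rule.
The trigger is the preceding segment, so the direction is progressive (perseverative).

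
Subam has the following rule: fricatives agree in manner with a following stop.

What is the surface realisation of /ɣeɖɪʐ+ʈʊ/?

The rule targets /ʐ/ (voiced retroflex fricative), which sits before the trigger /ʈ/ (stop).
Changing only its manner to stop gives [ɖ] — the voiced retroflex stop.

[ɣeɖɪɖʈʊ]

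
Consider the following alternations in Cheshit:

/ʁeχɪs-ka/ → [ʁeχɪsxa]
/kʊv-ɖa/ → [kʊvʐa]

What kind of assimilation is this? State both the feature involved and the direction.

The segment that alternates is /k/, which surfaces as [x] when adjacent to /s/.
The change stop → fricative matches the manner of the preceding /s/, identifying this as manner assimilation.
Place and voice are unchanged, so the assimilation is partial, not total.
Checking the remaining alternation: /ɖ/ → [ʐ] after /v/ (stop → fricative, matching a fricative) — only manner changes, and always toward the preceding segment.
The trigger is the preceding segment, so the direction is progressive (perseverative).

progressive manner assimilation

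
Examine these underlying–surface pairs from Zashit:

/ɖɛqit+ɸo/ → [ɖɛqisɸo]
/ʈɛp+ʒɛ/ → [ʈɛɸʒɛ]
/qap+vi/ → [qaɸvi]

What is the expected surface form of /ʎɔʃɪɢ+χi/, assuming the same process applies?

The data show regressive manner assimilation: /t/ → [s] before /ɸ/; /p/ → [ɸ] before /ʒ/; /p/ → [ɸ] before /v/. In each pair only manner changes, matching the following consonant, while place and voice stay constant.
/ɢ/ is a voiced uvular stop. The following trigger /χ/ is a fricative, so /ɢ/ must become a fricative as well.
The voiced uvular fricative is [ʁ], so /ɢ/ → [ʁ].

[ʎɔʃɪʁχi]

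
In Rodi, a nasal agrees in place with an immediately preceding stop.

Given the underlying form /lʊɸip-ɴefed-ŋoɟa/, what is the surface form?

/ɴ/ is a voiced uvular nasal. The preceding trigger /p/ is bilabial, so /ɴ/ must become bilabial as well.
Changing only its place to bilabial gives [m] — the voiced bilabial nasal.
The same rule applies at the second boundary: /ŋ/ → [n] next to /d/.

[lʊɸipmefednoɟa]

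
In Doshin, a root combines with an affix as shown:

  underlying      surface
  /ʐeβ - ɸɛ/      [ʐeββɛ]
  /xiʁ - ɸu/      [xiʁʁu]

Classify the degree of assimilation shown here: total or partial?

Comparing underlying and surface forms, /ɸ/ → [ʁ] is the alternation; the neighbouring /ʁ/ is constant.
The output [ʁ] is identical to the trigger /ʁ/ — every feature (place, manner, voicing) has been copied — so this is total assimilation.
The remaining alternation confirms this: /ɸ/ → [β] after /β/ — in each case the output is a copy of the preceding consonant.

total assimilation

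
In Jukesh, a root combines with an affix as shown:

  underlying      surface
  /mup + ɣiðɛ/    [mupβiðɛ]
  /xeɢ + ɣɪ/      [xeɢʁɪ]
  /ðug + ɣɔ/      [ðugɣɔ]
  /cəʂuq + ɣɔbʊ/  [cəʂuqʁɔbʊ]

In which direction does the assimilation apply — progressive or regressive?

The segment that alternates is /ɣ/, which surfaces as [β] when adjacent to /p/.
/ɣ/ is velar while /p/ is bilabial; the output [β] is bilabial, matching the trigger — so the feature that spreads is place.
Checking the remaining alternations: /ɣ/ → [ʁ] after /ɢ/ (velar → uvular, matching uvular); /ɣ/ → [ʁ] after /q/ (velar → uvular, matching uvular) — only place changes, and always toward the preceding segment.
Nothing changes in [ðugɣɔ]: there the adjacent consonants already agree in place (/ɣ/ and /g/ are both velar), so this form is consistent with the same rule.
Since the segment that changes follows the conditioning segment, the assimilation is progressive.

progressive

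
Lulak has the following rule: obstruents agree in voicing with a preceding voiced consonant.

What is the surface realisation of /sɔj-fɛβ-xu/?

[sɔjvɛβɣu]

/f/ is a voiceless labiodental fricative. The preceding trigger /j/ is voiced, so /f/ must become voiced as well.
The voiced labiodental fricative is [v], so /f/ → [v].
At the second juncture, /x/ likewise becomes [ɣ] adjacent to /β/.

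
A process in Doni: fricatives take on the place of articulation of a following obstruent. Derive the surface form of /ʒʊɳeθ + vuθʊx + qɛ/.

[ʒʊɳefvuθʊχqɛ]

The rule targets /θ/ (voiceless dental fricative), which sits before the trigger /v/ (labiodental).
The voiceless labiodental fricative is [f], so /θ/ → [f].
At the second juncture, /x/ likewise becomes [χ] adjacent to /q/.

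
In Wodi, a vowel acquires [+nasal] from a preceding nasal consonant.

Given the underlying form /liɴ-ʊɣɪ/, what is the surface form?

/ʊ/ sits next to the nasal /ɴ/ and is therefore nasalised to [ʊ̃].

[liɴʊ̃ɣɪ]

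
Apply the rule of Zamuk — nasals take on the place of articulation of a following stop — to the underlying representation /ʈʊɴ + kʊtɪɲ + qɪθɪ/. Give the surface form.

[ʈʊŋkʊtɪɴqɪθɪ]

The rule targets /ɴ/ (voiced uvular nasal), which sits before the trigger /k/ (velar).
The voiced velar nasal is [ŋ], so /ɴ/ → [ŋ].
The same rule applies at the second boundary: /ɲ/ → [ɴ] next to /q/.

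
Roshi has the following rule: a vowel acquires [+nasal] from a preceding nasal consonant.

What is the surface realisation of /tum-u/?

[tumũ]

/u/ sits next to the nasal /m/ and is therefore nasalised to [ũ].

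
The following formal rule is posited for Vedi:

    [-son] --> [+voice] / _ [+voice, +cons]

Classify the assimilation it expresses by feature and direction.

regressive voicing assimilation

The structural change is [+voice], and the conditioning segment [+voice, +cons] (a voiced consonant) is itself voiced, so the target comes to share the voicing of its neighbour — voicing assimilation.
The conditioning segment sits to the right of the focus bar, meaning the trigger follows the segment that changes — regressive assimilation.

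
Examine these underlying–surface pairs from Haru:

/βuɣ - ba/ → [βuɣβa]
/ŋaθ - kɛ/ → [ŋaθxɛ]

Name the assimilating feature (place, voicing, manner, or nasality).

manner

The segment that alternates is /b/, which surfaces as [β] when adjacent to /ɣ/.
The change stop → fricative matches the manner of the preceding /ɣ/, identifying this as manner assimilation.
The other alternating form patterns the same way: /k/ → [x] after /θ/ (stop → fricative, matching a fricative) — only manner changes, and always toward the preceding segment.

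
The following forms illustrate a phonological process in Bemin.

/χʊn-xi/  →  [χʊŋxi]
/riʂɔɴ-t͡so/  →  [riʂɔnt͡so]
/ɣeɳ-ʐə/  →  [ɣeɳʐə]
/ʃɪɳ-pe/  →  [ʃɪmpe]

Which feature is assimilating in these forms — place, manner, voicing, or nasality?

place

The segment that alternates is /n/, which surfaces as [ŋ] when adjacent to /x/.
/n/ is alveolar while /x/ is velar; the output [ŋ] is velar, matching the trigger — so the feature that spreads is place.
The other alternating forms pattern the same way: /ɴ/ → [n] before /t͡s/ (uvular → alveolar, matching alveolar); /ɳ/ → [m] before /p/ (retroflex → bilabial, matching bilabial) — only place changes, and always toward the following segment.
Nothing changes in [ɣeɳʐə]: there the adjacent consonants already agree in place (/ɳ/ and /ʐ/ are both retroflex), so this form is consistent with the same rule.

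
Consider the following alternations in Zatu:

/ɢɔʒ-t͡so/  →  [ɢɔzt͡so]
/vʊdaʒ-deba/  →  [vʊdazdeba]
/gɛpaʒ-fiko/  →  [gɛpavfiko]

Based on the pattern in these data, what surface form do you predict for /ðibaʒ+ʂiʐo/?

The data show regressive place assimilation: /ʒ/ → [z] before /t͡s/; /ʒ/ → [z] before /d/; /ʒ/ → [v] before /f/. In each pair only place changes, matching the following consonant, while manner and voice stay constant.
The rule targets /ʒ/ (voiced postalveolar fricative), which sits before the trigger /ʂ/ (retroflex).
The voiced retroflex fricative is [ʐ], so /ʒ/ → [ʐ].

[ðibaʐʂiʐo]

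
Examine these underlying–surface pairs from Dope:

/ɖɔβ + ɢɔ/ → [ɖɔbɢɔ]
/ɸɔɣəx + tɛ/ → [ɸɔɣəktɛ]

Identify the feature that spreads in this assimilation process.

manner

Comparing underlying and surface forms, /β/ → [b] is the alternation; the neighbouring /ɢ/ is constant.
/β/ is a fricative while /ɢ/ is a stop; the output [b] is a stop, matching the trigger — so the feature that spreads is manner.
The same holds elsewhere in the data: /x/ → [k] before /t/ (fricative → stop, matching a stop) — only manner changes, and always toward the following segment.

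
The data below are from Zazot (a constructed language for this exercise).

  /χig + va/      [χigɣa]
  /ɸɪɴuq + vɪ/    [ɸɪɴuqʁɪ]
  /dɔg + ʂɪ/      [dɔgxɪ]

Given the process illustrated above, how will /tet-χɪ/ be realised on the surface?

The data show progressive place assimilation: /v/ → [ɣ] after /g/; /v/ → [ʁ] after /q/; /ʂ/ → [x] after /g/. In each pair only place changes, matching the preceding consonant, while manner and voice stay constant.
The rule targets /χ/ (voiceless uvular fricative), which sits after the trigger /t/ (alveolar).
Changing only its place to alveolar gives [s] — the voiceless alveolar fricative.

[tetsɪ]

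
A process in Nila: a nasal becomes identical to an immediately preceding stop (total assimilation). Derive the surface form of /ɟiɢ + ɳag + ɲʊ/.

[ɟiɢɢaggʊ]

/ɳ/ is the segment targeted by the rule; it sits immediately after /ɢ/, so it assimilates completely and surfaces as [ɢ].
The same rule applies at the second boundary: /ɲ/ → [g] next to /g/.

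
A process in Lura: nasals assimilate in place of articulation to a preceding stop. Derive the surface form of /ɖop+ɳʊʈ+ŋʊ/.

/ɳ/ is a voiced retroflex nasal. The preceding trigger /p/ is bilabial, so /ɳ/ must become bilabial as well.
A voiced bilabial nasal is [m], so the surface segment is [m].
The same rule applies at the second boundary: /ŋ/ → [ɳ] next to /ʈ/.

[ɖopmʊʈɳʊ]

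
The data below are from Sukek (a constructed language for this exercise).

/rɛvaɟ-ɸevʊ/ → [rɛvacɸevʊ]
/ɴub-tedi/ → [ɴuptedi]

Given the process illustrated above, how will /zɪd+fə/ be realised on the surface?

[zɪtfə]

The data show regressive voicing assimilation: /ɟ/ → [c] before /ɸ/; /b/ → [p] before /t/. In each pair only voicing changes, matching the following consonant, while place and manner stay constant.
/d/ is a voiced alveolar stop. The following trigger /f/ is voiceless, so /d/ must become voiceless as well.
The voiceless alveolar stop is [t], so /d/ → [t].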